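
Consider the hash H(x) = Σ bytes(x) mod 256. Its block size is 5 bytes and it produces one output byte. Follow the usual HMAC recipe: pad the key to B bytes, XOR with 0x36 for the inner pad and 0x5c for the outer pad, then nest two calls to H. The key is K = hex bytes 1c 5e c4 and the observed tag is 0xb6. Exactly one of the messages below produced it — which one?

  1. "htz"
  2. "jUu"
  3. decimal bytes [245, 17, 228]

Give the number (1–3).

Key hex bytes 1c 5e c4 is 3 bytes ≤ B = 5; zero-pad to 5 bytes: K' = 1c 5e c4 00 00.
K' ⊕ ipad = 2a 68 f2 36 36; K' ⊕ opad = 40 02 98 5c 5c.
m1: inner = H(2a 68 f2 36 36 68 74 7a) = 46; tag = H(40 02 98 5c 5c 46) = d8
m2: inner = H(2a 68 f2 36 36 6a 55 75) = 24; tag = H(40 02 98 5c 5c 24) = b6 ← matches
m3: inner = H(2a 68 f2 36 36 f5 11 e4) = da; tag = H(40 02 98 5c 5c da) = 6c

2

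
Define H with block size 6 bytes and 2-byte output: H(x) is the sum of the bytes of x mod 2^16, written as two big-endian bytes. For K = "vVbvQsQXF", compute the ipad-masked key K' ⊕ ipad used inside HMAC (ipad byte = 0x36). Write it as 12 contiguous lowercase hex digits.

356136363636

Key "vVbvQsQXF" = 76 56 62 76 51 73 51 58 46 is 9 bytes > B = 6, so hash it first: H(key) = 03 57, then zero-pad to 6 bytes: K' = 03 57 00 00 00 00.
XOR each byte with 0x36: 03⊕36=35, 57⊕36=61, 00⊕36=36, 00⊕36=36, 00⊕36=36, 00⊕36=36.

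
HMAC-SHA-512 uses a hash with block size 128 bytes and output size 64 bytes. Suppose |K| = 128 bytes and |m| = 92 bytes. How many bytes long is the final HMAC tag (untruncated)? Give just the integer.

The tag is one SHA-512 digest: 64 bytes.

64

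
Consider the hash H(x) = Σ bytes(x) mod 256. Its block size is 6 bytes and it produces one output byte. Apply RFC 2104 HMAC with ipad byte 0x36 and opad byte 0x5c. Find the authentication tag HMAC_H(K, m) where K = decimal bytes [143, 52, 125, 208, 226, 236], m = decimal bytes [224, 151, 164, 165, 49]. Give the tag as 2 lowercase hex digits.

Key decimal bytes [143, 52, 125, 208, 226, 236] = 8f 34 7d d0 e2 ec is exactly B = 6 bytes: K' = 8f 34 7d d0 e2 ec.
K' ⊕ ipad = b9 02 4b e6 d4 da.  K' ⊕ opad = d3 68 21 8c be b0.
Inner input = (K'⊕ipad) ∥ m = b9 02 4b e6 d4 da ∥ e0 97 a4 a5 31.
Inner hash: sum = 185+2+75+230+212+218+224+151+164+165+49 = 1675; mod 256 = 139 → 8b.
Outer input = (K'⊕opad) ∥ inner = d3 68 21 8c be b0 ∥ 8b.
Outer hash (tag): sum = 211+104+33+140+190+176+139 = 993; mod 256 = 225 → e1.

e1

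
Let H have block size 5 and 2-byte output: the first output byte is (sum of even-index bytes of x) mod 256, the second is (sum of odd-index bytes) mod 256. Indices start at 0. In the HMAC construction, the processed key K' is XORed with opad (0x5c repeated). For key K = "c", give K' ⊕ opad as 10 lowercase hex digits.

3f5c5c5c5c

Key "c" = 63 is 1 byte ≤ B = 5; zero-pad to 5 bytes: K' = 63 00 00 00 00.
XOR each byte with 0x5c: 63⊕5c=3f, 00⊕5c=5c, 00⊕5c=5c, 00⊕5c=5c, 00⊕5c=5c.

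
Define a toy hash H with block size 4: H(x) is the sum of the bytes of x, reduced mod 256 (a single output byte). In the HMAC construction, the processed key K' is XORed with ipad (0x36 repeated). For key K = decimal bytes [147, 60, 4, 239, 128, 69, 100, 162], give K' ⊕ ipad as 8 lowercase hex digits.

Key decimal bytes [147, 60, 4, 239, 128, 69, 100, 162] = 93 3c 04 ef 80 45 64 a2 is 8 bytes > B = 4, so hash it first: H(key) = 8d, then zero-pad to 4 bytes: K' = 8d 00 00 00.
XOR each byte with 0x36: 8d⊕36=bb, 00⊕36=36, 00⊕36=36, 00⊕36=36.

bb363636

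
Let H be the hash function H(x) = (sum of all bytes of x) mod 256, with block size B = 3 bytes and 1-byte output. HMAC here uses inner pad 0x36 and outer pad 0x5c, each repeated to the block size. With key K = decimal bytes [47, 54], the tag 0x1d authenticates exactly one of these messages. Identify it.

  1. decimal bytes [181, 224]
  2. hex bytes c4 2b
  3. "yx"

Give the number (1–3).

1

Key decimal bytes [47, 54] = 2f 36 is 2 bytes ≤ B = 3; zero-pad to 3 bytes: K' = 2f 36 00.
K' ⊕ ipad = 19 00 36; K' ⊕ opad = 73 6a 5c.
m1: inner = H(19 00 36 b5 e0) = e4; tag = H(73 6a 5c e4) = 1d ← matches
m2: inner = H(19 00 36 c4 2b) = 3e; tag = H(73 6a 5c 3e) = 77
m3: inner = H(19 00 36 79 78) = 40; tag = H(73 6a 5c 40) = 79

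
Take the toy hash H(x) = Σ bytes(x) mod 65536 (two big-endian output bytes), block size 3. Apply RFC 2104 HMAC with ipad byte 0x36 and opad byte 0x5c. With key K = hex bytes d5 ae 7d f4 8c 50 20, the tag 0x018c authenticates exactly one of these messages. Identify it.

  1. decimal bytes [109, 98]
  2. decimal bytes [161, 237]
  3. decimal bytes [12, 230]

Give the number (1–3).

3

Key hex bytes d5 ae 7d f4 8c 50 20 is 7 bytes > B = 3, so hash it first: H(key) = 03 f0, then zero-pad to 3 bytes: K' = 03 f0 00.
K' ⊕ ipad = 35 c6 36; K' ⊕ opad = 5f ac 5c.
m1: inner = H(35 c6 36 6d 62) = 02 00; tag = H(5f ac 5c 02 00) = 0169
m2: inner = H(35 c6 36 a1 ed) = 02 bf; tag = H(5f ac 5c 02 bf) = 0228
m3: inner = H(35 c6 36 0c e6) = 02 23; tag = H(5f ac 5c 02 23) = 018c ← matches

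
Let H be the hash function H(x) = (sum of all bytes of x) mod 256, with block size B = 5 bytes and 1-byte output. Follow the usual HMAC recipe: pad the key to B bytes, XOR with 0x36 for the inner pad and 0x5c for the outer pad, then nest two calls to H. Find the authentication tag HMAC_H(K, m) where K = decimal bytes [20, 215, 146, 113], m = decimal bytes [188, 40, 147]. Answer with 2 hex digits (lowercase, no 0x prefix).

c5

Key decimal bytes [20, 215, 146, 113] = 14 d7 92 71 is 4 bytes ≤ B = 5; zero-pad to 5 bytes: K' = 14 d7 92 71 00.
K' ⊕ ipad = 22 e1 a4 47 36.  K' ⊕ opad = 48 8b ce 2d 5c.
Inner input = (K'⊕ipad) ∥ m = 22 e1 a4 47 36 ∥ bc 28 93.
Inner hash: sum = 34+225+164+71+54+188+40+147 = 923; mod 256 = 155 → 9b.
Outer input = (K'⊕opad) ∥ inner = 48 8b ce 2d 5c ∥ 9b.
Outer hash (tag): sum = 72+139+206+45+92+155 = 709; mod 256 = 197 → c5.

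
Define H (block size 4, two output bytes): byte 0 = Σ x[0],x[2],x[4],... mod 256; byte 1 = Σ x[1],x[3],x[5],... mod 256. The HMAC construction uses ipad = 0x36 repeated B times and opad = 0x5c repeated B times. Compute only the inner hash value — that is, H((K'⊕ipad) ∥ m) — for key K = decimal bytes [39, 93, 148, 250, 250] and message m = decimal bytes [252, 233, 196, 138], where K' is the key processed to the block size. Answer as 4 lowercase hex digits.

Key decimal bytes [39, 93, 148, 250, 250] = 27 5d 94 fa fa is 5 bytes > B = 4, so hash it first: H(key) = b5 57, then zero-pad to 4 bytes: K' = b5 57 00 00.
K' ⊕ ipad = 83 61 36 36.
Inner input = 83 61 36 36 ∥ fc e9 c4 8a.
Inner hash: even-index sum = 633 mod 256 = 121; odd-index sum = 522 mod 256 = 10 → 79 0a.

790a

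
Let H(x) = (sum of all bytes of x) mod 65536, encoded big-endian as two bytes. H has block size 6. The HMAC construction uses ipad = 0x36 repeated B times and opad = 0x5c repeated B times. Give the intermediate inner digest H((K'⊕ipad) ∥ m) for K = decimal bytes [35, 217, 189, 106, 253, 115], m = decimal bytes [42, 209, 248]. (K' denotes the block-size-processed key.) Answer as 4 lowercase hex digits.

04ee

Key decimal bytes [35, 217, 189, 106, 253, 115] = 23 d9 bd 6a fd 73 is exactly B = 6 bytes: K' = 23 d9 bd 6a fd 73.
K' ⊕ ipad = 15 ef 8b 5c cb 45.
Inner input = 15 ef 8b 5c cb 45 ∥ 2a d1 f8.
Inner hash: sum = 21+239+139+92+203+69+42+209+248 = 1262 → 04 ee.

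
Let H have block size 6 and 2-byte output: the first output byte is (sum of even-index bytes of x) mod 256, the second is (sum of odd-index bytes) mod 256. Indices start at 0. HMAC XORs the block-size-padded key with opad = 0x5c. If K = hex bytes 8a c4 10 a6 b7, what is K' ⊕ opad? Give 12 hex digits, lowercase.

Key hex bytes 8a c4 10 a6 b7 is 5 bytes ≤ B = 6; zero-pad to 6 bytes: K' = 8a c4 10 a6 b7 00.
XOR each byte with 0x5c: 8a⊕5c=d6, c4⊕5c=98, 10⊕5c=4c, a6⊕5c=fa, b7⊕5c=eb, 00⊕5c=5c.

d6984cfaeb5c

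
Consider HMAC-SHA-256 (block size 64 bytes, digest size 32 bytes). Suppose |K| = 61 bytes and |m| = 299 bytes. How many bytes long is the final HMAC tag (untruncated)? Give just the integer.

The tag is one SHA-256 digest: 32 bytes.

32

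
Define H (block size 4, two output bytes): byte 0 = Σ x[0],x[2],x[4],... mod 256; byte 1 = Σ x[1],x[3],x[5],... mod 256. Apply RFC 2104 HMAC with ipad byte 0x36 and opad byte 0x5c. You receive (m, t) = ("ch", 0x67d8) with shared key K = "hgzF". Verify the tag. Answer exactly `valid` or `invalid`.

Key "hgzF" = 68 67 7a 46 is exactly B = 4 bytes: K' = 68 67 7a 46.
K' ⊕ ipad = 5e 51 4c 70; K' ⊕ opad = 34 3b 26 1a.
Inner hash: even-index sum = 269 mod 256 = 13; odd-index sum = 297 mod 256 = 41 → 0d 29.
Outer hash (recomputed tag): even-index sum = 103 mod 256 = 103; odd-index sum = 126 mod 256 = 126 → 67 7e.
Recomputed tag = 677e; claimed = 67d8 → mismatch.

invalid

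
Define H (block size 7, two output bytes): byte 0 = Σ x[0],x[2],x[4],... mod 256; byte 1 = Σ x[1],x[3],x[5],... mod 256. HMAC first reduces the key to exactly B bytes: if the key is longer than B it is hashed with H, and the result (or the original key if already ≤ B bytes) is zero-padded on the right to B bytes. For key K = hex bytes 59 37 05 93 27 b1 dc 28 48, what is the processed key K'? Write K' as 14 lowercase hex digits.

|K| = 9 > B = 7, so first hash the key.
H(K): even-index sum = 425 mod 256 = 169; odd-index sum = 419 mod 256 = 163 → a9 a3.
Zero-pad H(K) = a9 a3 to 7 bytes: K' = a9 a3 00 00 00 00 00.

a9a30000000000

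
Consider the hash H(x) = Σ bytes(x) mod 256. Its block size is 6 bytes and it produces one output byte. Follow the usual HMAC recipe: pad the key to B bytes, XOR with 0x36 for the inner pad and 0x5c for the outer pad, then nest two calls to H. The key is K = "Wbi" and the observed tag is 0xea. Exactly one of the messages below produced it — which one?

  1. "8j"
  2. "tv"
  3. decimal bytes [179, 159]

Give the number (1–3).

Key "Wbi" = 57 62 69 is 3 bytes ≤ B = 6; zero-pad to 6 bytes: K' = 57 62 69 00 00 00.
K' ⊕ ipad = 61 54 5f 36 36 36; K' ⊕ opad = 0b 3e 35 5c 5c 5c.
m1: inner = H(61 54 5f 36 36 36 38 6a) = 58; tag = H(0b 3e 35 5c 5c 5c 58) = ea ← matches
m2: inner = H(61 54 5f 36 36 36 74 76) = a0; tag = H(0b 3e 35 5c 5c 5c a0) = 32
m3: inner = H(61 54 5f 36 36 36 b3 9f) = 08; tag = H(0b 3e 35 5c 5c 5c 08) = 9a

1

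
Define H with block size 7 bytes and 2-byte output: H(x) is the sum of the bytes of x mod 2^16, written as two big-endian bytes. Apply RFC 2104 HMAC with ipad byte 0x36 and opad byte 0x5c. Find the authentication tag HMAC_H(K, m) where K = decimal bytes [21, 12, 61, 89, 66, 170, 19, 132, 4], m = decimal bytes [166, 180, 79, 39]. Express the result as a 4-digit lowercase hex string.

Key decimal bytes [21, 12, 61, 89, 66, 170, 19, 132, 4] = 15 0c 3d 59 42 aa 13 84 04 is 9 bytes > B = 7, so hash it first: H(key) = 02 3e, then zero-pad to 7 bytes: K' = 02 3e 00 00 00 00 00.
K' ⊕ ipad = 34 08 36 36 36 36 36.  K' ⊕ opad = 5e 62 5c 5c 5c 5c 5c.
Inner input = (K'⊕ipad) ∥ m = 34 08 36 36 36 36 36 ∥ a6 b4 4f 27.
Inner hash: sum = 52+8+54+54+54+54+54+166+180+79+39 = 794 → 03 1a.
Outer input = (K'⊕opad) ∥ inner = 5e 62 5c 5c 5c 5c 5c ∥ 03 1a.
Outer hash (tag): sum = 94+98+92+92+92+92+92+3+26 = 681 → 02 a9.

02a9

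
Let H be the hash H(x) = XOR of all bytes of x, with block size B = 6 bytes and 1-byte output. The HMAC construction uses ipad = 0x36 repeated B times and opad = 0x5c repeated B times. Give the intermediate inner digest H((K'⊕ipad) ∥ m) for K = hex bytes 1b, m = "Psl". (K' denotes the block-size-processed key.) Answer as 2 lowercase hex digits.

Key hex bytes 1b is 1 byte ≤ B = 6; zero-pad to 6 bytes: K' = 1b 00 00 00 00 00.
K' ⊕ ipad = 2d 36 36 36 36 36.
Inner input = 2d 36 36 36 36 36 ∥ 50 73 6c.
Inner hash: XOR 2d⊕36⊕36⊕36⊕36⊕36⊕50⊕73⊕6c = 54.

54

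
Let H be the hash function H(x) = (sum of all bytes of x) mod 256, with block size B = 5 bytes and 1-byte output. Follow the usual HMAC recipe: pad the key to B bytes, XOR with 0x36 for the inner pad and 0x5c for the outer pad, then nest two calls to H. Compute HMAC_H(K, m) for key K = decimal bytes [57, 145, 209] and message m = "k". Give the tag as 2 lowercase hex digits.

Key decimal bytes [57, 145, 209] = 39 91 d1 is 3 bytes ≤ B = 5; zero-pad to 5 bytes: K' = 39 91 d1 00 00.
K' ⊕ ipad = 0f a7 e7 36 36.  K' ⊕ opad = 65 cd 8d 5c 5c.
Inner input = (K'⊕ipad) ∥ m = 0f a7 e7 36 36 ∥ 6b.
Inner hash: sum = 15+167+231+54+54+107 = 628; mod 256 = 116 → 74.
Outer input = (K'⊕opad) ∥ inner = 65 cd 8d 5c 5c ∥ 74.
Outer hash (tag): sum = 101+205+141+92+92+116 = 747; mod 256 = 235 → eb.

eb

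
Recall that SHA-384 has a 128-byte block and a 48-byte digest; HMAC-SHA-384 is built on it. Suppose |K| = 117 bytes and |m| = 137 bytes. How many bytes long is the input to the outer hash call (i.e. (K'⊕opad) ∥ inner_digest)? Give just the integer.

Key is 117 ≤ 128 bytes, zero-padded: |K'| = 128.
Outer input = (K'⊕opad) ∥ H(inner) → 128 + 48 = 176 bytes.

176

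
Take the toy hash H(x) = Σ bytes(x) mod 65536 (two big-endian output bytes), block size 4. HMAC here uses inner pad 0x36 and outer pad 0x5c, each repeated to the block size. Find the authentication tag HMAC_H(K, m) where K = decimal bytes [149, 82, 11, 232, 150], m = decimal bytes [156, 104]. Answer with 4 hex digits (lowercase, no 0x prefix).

022d

Key decimal bytes [149, 82, 11, 232, 150] = 95 52 0b e8 96 is 5 bytes > B = 4, so hash it first: H(key) = 02 70, then zero-pad to 4 bytes: K' = 02 70 00 00.
K' ⊕ ipad = 34 46 36 36.  K' ⊕ opad = 5e 2c 5c 5c.
Inner input = (K'⊕ipad) ∥ m = 34 46 36 36 ∥ 9c 68.
Inner hash: sum = 52+70+54+54+156+104 = 490 → 01 ea.
Outer input = (K'⊕opad) ∥ inner = 5e 2c 5c 5c ∥ 01 ea.
Outer hash (tag): sum = 94+44+92+92+1+234 = 557 → 02 2d.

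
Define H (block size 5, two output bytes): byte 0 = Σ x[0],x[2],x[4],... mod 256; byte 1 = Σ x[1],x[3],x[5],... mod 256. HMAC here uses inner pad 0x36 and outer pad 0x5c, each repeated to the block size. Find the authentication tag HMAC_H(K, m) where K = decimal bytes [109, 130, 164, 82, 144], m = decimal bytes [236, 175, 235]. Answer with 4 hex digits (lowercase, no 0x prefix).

Key decimal bytes [109, 130, 164, 82, 144] = 6d 82 a4 52 90 is exactly B = 5 bytes: K' = 6d 82 a4 52 90.
K' ⊕ ipad = 5b b4 92 64 a6.  K' ⊕ opad = 31 de f8 0e cc.
Inner input = (K'⊕ipad) ∥ m = 5b b4 92 64 a6 ∥ ec af eb.
Inner hash: even-index sum = 578 mod 256 = 66; odd-index sum = 751 mod 256 = 239 → 42 ef.
Outer input = (K'⊕opad) ∥ inner = 31 de f8 0e cc ∥ 42 ef.
Outer hash (tag): even-index sum = 740 mod 256 = 228; odd-index sum = 302 mod 256 = 46 → e4 2e.

e42e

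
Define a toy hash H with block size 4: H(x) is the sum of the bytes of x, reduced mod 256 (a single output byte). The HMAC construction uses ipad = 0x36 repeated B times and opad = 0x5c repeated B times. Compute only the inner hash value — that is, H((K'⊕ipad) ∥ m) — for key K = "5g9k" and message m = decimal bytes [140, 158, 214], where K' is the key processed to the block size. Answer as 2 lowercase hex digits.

Key "5g9k" = 35 67 39 6b is exactly B = 4 bytes: K' = 35 67 39 6b.
K' ⊕ ipad = 03 51 0f 5d.
Inner input = 03 51 0f 5d ∥ 8c 9e d6.
Inner hash: sum = 3+81+15+93+140+158+214 = 704; mod 256 = 192 → c0.

c0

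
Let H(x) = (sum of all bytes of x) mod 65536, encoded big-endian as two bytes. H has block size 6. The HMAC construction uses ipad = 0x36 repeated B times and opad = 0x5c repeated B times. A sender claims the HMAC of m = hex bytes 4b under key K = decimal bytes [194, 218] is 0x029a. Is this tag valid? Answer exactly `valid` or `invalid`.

Key decimal bytes [194, 218] = c2 da is 2 bytes ≤ B = 6; zero-pad to 6 bytes: K' = c2 da 00 00 00 00.
K' ⊕ ipad = f4 ec 36 36 36 36; K' ⊕ opad = 9e 86 5c 5c 5c 5c.
Inner hash: sum = 244+236+54+54+54+54+75 = 771 → 03 03.
Outer hash (recomputed tag): sum = 158+134+92+92+92+92+3+3 = 666 → 02 9a.
Recomputed tag = 029a; claimed = 029a → match.

valid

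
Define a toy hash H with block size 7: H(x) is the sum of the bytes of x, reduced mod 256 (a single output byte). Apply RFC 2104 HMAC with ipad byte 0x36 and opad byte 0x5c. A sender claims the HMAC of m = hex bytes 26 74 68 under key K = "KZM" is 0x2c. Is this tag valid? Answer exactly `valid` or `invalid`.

invalid

Key "KZM" = 4b 5a 4d is 3 bytes ≤ B = 7; zero-pad to 7 bytes: K' = 4b 5a 4d 00 00 00 00.
K' ⊕ ipad = 7d 6c 7b 36 36 36 36; K' ⊕ opad = 17 06 11 5c 5c 5c 5c.
Inner hash: sum = 125+108+123+54+54+54+54+38+116+104 = 830; mod 256 = 62 → 3e.
Outer hash (recomputed tag): sum = 23+6+17+92+92+92+92+62 = 476; mod 256 = 220 → dc.
Recomputed tag = dc; claimed = 2c → mismatch.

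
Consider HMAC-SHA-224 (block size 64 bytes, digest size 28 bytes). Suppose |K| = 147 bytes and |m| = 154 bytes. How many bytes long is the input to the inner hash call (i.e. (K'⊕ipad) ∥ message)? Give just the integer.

218

Key is 147 > 64 bytes, so it is hashed to 28 bytes then zero-padded to 64: |K'| = 64.
Inner input = (K'⊕ipad) ∥ m → 64 + 154 = 218 bytes.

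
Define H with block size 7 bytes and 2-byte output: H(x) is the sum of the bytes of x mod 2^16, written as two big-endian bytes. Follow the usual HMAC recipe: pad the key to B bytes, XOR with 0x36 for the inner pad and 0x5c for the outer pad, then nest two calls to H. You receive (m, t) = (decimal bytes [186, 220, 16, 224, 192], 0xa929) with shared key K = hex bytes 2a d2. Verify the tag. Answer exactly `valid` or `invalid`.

invalid

Key hex bytes 2a d2 is 2 bytes ≤ B = 7; zero-pad to 7 bytes: K' = 2a d2 00 00 00 00 00.
K' ⊕ ipad = 1c e4 36 36 36 36 36; K' ⊕ opad = 76 8e 5c 5c 5c 5c 5c.
Inner hash: sum = 28+228+54+54+54+54+54+186+220+16+224+192 = 1364 → 05 54.
Outer hash (recomputed tag): sum = 118+142+92+92+92+92+92+5+84 = 809 → 03 29.
Recomputed tag = 0329; claimed = a929 → mismatch.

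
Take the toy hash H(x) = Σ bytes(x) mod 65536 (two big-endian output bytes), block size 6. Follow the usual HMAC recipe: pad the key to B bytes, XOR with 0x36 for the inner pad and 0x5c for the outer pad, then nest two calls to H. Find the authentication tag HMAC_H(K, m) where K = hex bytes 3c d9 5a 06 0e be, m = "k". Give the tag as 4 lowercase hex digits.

033b

Key hex bytes 3c d9 5a 06 0e be is exactly B = 6 bytes: K' = 3c d9 5a 06 0e be.
K' ⊕ ipad = 0a ef 6c 30 38 88.  K' ⊕ opad = 60 85 06 5a 52 e2.
Inner input = (K'⊕ipad) ∥ m = 0a ef 6c 30 38 88 ∥ 6b.
Inner hash: sum = 10+239+108+48+56+136+107 = 704 → 02 c0.
Outer input = (K'⊕opad) ∥ inner = 60 85 06 5a 52 e2 ∥ 02 c0.
Outer hash (tag): sum = 96+133+6+90+82+226+2+192 = 827 → 03 3b.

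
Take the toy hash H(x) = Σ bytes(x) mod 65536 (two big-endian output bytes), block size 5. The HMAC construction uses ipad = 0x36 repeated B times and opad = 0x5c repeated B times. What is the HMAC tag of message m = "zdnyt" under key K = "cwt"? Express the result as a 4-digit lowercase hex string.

Key "cwt" = 63 77 74 is 3 bytes ≤ B = 5; zero-pad to 5 bytes: K' = 63 77 74 00 00.
K' ⊕ ipad = 55 41 42 36 36.  K' ⊕ opad = 3f 2b 28 5c 5c.
Inner input = (K'⊕ipad) ∥ m = 55 41 42 36 36 ∥ 7a 64 6e 79 74.
Inner hash: sum = 85+65+66+54+54+122+100+110+121+116 = 893 → 03 7d.
Outer input = (K'⊕opad) ∥ inner = 3f 2b 28 5c 5c ∥ 03 7d.
Outer hash (tag): sum = 63+43+40+92+92+3+125 = 458 → 01 ca.

01ca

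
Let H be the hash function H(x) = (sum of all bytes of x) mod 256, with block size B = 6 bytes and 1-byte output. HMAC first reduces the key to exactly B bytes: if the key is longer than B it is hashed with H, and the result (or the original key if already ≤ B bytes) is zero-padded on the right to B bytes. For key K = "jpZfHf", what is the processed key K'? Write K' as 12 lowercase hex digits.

6a705a664866

Key "jpZfHf" = 6a 70 5a 66 48 66 is exactly B = 6 bytes: K' = 6a 70 5a 66 48 66.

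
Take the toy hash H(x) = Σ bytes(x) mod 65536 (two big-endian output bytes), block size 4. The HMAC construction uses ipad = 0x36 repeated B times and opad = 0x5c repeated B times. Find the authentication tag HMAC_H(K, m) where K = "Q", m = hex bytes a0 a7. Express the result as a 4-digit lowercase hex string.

Key "Q" = 51 is 1 byte ≤ B = 4; zero-pad to 4 bytes: K' = 51 00 00 00.
K' ⊕ ipad = 67 36 36 36.  K' ⊕ opad = 0d 5c 5c 5c.
Inner input = (K'⊕ipad) ∥ m = 67 36 36 36 ∥ a0 a7.
Inner hash: sum = 103+54+54+54+160+167 = 592 → 02 50.
Outer input = (K'⊕opad) ∥ inner = 0d 5c 5c 5c ∥ 02 50.
Outer hash (tag): sum = 13+92+92+92+2+80 = 371 → 01 73.

0173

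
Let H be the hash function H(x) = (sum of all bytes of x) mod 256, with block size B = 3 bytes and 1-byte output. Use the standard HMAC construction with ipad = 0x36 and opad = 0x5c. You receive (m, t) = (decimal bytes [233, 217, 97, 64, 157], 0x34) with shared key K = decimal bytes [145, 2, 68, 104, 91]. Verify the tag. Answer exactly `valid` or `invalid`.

invalid

Key decimal bytes [145, 2, 68, 104, 91] = 91 02 44 68 5b is 5 bytes > B = 3, so hash it first: H(key) = 9a, then zero-pad to 3 bytes: K' = 9a 00 00.
K' ⊕ ipad = ac 36 36; K' ⊕ opad = c6 5c 5c.
Inner hash: sum = 172+54+54+233+217+97+64+157 = 1048; mod 256 = 24 → 18.
Outer hash (recomputed tag): sum = 198+92+92+24 = 406; mod 256 = 150 → 96.
Recomputed tag = 96; claimed = 34 → mismatch.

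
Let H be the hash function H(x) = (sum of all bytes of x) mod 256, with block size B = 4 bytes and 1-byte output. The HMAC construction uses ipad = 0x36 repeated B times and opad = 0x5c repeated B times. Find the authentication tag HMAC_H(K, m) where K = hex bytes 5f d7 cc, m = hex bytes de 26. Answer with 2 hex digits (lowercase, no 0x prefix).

Key hex bytes 5f d7 cc is 3 bytes ≤ B = 4; zero-pad to 4 bytes: K' = 5f d7 cc 00.
K' ⊕ ipad = 69 e1 fa 36.  K' ⊕ opad = 03 8b 90 5c.
Inner input = (K'⊕ipad) ∥ m = 69 e1 fa 36 ∥ de 26.
Inner hash: sum = 105+225+250+54+222+38 = 894; mod 256 = 126 → 7e.
Outer input = (K'⊕opad) ∥ inner = 03 8b 90 5c ∥ 7e.
Outer hash (tag): sum = 3+139+144+92+126 = 504; mod 256 = 248 → f8.

f8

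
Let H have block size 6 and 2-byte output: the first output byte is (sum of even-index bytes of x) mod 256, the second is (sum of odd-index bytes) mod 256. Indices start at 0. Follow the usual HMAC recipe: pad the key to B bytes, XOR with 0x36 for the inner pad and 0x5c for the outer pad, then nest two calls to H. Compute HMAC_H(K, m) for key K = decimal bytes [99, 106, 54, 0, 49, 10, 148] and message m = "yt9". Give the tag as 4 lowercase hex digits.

4002

Key decimal bytes [99, 106, 54, 0, 49, 10, 148] = 63 6a 36 00 31 0a 94 is 7 bytes > B = 6, so hash it first: H(key) = 5e 74, then zero-pad to 6 bytes: K' = 5e 74 00 00 00 00.
K' ⊕ ipad = 68 42 36 36 36 36.  K' ⊕ opad = 02 28 5c 5c 5c 5c.
Inner input = (K'⊕ipad) ∥ m = 68 42 36 36 36 36 ∥ 79 74 39.
Inner hash: even-index sum = 390 mod 256 = 134; odd-index sum = 290 mod 256 = 34 → 86 22.
Outer input = (K'⊕opad) ∥ inner = 02 28 5c 5c 5c 5c ∥ 86 22.
Outer hash (tag): even-index sum = 320 mod 256 = 64; odd-index sum = 258 mod 256 = 2 → 40 02.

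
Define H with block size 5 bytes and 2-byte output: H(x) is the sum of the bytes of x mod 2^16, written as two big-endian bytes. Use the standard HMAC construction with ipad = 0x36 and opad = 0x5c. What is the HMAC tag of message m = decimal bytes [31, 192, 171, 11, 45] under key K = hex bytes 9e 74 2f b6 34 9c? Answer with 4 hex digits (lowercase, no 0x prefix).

Key hex bytes 9e 74 2f b6 34 9c is 6 bytes > B = 5, so hash it first: H(key) = 02 c7, then zero-pad to 5 bytes: K' = 02 c7 00 00 00.
K' ⊕ ipad = 34 f1 36 36 36.  K' ⊕ opad = 5e 9b 5c 5c 5c.
Inner input = (K'⊕ipad) ∥ m = 34 f1 36 36 36 ∥ 1f c0 ab 0b 2d.
Inner hash: sum = 52+241+54+54+54+31+192+171+11+45 = 905 → 03 89.
Outer input = (K'⊕opad) ∥ inner = 5e 9b 5c 5c 5c ∥ 03 89.
Outer hash (tag): sum = 94+155+92+92+92+3+137 = 665 → 02 99.

0299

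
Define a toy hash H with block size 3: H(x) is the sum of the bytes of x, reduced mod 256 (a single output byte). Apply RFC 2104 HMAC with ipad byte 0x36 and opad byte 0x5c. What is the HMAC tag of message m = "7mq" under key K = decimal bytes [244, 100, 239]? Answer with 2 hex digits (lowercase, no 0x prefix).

95

Key decimal bytes [244, 100, 239] = f4 64 ef is exactly B = 3 bytes: K' = f4 64 ef.
K' ⊕ ipad = c2 52 d9.  K' ⊕ opad = a8 38 b3.
Inner input = (K'⊕ipad) ∥ m = c2 52 d9 ∥ 37 6d 71.
Inner hash: sum = 194+82+217+55+109+113 = 770; mod 256 = 2 → 02.
Outer input = (K'⊕opad) ∥ inner = a8 38 b3 ∥ 02.
Outer hash (tag): sum = 168+56+179+2 = 405; mod 256 = 149 → 95.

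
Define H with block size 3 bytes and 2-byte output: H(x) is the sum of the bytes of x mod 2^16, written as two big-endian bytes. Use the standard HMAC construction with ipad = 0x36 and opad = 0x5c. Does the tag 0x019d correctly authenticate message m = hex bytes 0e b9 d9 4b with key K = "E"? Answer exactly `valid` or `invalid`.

valid

Key "E" = 45 is 1 byte ≤ B = 3; zero-pad to 3 bytes: K' = 45 00 00.
K' ⊕ ipad = 73 36 36; K' ⊕ opad = 19 5c 5c.
Inner hash: sum = 115+54+54+14+185+217+75 = 714 → 02 ca.
Outer hash (recomputed tag): sum = 25+92+92+2+202 = 413 → 01 9d.
Recomputed tag = 019d; claimed = 019d → match.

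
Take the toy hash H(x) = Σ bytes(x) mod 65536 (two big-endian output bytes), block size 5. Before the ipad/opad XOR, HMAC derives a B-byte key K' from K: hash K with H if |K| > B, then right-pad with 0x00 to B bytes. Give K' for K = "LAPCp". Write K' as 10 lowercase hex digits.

Key "LAPCp" = 4c 41 50 43 70 is exactly B = 5 bytes: K' = 4c 41 50 43 70.

4c41504370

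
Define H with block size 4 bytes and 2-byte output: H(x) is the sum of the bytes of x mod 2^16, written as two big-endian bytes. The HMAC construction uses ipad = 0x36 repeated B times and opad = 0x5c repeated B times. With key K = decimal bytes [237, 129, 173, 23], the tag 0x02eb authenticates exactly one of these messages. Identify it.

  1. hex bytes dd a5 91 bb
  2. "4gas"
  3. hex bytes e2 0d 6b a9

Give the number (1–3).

Key decimal bytes [237, 129, 173, 23] = ed 81 ad 17 is exactly B = 4 bytes: K' = ed 81 ad 17.
K' ⊕ ipad = db b7 9b 21; K' ⊕ opad = b1 dd f1 4b.
m1: inner = H(db b7 9b 21 dd a5 91 bb) = 05 1c; tag = H(b1 dd f1 4b 05 1c) = 02eb ← matches
m2: inner = H(db b7 9b 21 34 67 61 73) = 03 bd; tag = H(b1 dd f1 4b 03 bd) = 038a
m3: inner = H(db b7 9b 21 e2 0d 6b a9) = 04 51; tag = H(b1 dd f1 4b 04 51) = 031f

1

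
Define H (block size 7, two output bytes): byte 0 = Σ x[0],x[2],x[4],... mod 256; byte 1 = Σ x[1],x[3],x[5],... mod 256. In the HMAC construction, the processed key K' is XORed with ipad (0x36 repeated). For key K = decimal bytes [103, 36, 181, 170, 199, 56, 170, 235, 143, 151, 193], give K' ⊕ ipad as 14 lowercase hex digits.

Key decimal bytes [103, 36, 181, 170, 199, 56, 170, 235, 143, 151, 193] = 67 24 b5 aa c7 38 aa eb 8f 97 c1 is 11 bytes > B = 7, so hash it first: H(key) = dd 88, then zero-pad to 7 bytes: K' = dd 88 00 00 00 00 00.
XOR each byte with 0x36: dd⊕36=eb, 88⊕36=be, 00⊕36=36, 00⊕36=36, 00⊕36=36, 00⊕36=36, 00⊕36=36.

ebbe3636363636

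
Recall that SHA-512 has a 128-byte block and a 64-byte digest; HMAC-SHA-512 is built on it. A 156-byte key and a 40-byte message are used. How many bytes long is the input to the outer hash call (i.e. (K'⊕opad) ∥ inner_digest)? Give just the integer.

192

Key is 156 > 128 bytes, so it is hashed to 64 bytes then zero-padded to 128: |K'| = 128.
Outer input = (K'⊕opad) ∥ H(inner) → 128 + 64 = 192 bytes.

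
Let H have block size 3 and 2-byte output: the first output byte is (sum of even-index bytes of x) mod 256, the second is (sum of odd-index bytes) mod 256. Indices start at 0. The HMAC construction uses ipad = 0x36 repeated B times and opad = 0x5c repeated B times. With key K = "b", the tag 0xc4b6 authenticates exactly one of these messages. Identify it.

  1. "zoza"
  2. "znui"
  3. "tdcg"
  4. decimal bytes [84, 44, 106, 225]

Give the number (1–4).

Key "b" = 62 is 1 byte ≤ B = 3; zero-pad to 3 bytes: K' = 62 00 00.
K' ⊕ ipad = 54 36 36; K' ⊕ opad = 3e 5c 5c.
m1: inner = H(54 36 36 7a 6f 7a 61) = 5a 2a; tag = H(3e 5c 5c 5a 2a) = c4b6 ← matches
m2: inner = H(54 36 36 7a 6e 75 69) = 61 25; tag = H(3e 5c 5c 61 25) = bfbd
m3: inner = H(54 36 36 74 64 63 67) = 55 0d; tag = H(3e 5c 5c 55 0d) = a7b1
m4: inner = H(54 36 36 54 2c 6a e1) = 97 f4; tag = H(3e 5c 5c 97 f4) = 8ef3

1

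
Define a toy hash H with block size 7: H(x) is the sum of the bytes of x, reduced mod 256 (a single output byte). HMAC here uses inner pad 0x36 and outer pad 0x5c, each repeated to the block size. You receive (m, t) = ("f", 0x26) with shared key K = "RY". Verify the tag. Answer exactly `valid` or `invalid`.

valid

Key "RY" = 52 59 is 2 bytes ≤ B = 7; zero-pad to 7 bytes: K' = 52 59 00 00 00 00 00.
K' ⊕ ipad = 64 6f 36 36 36 36 36; K' ⊕ opad = 0e 05 5c 5c 5c 5c 5c.
Inner hash: sum = 100+111+54+54+54+54+54+102 = 583; mod 256 = 71 → 47.
Outer hash (recomputed tag): sum = 14+5+92+92+92+92+92+71 = 550; mod 256 = 38 → 26.
Recomputed tag = 26; claimed = 26 → match.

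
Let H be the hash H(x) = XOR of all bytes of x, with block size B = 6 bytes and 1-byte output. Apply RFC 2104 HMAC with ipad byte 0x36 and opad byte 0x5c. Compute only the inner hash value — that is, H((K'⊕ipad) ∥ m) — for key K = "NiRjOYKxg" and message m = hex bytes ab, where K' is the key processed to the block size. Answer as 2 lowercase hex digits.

f6

Key "NiRjOYKxg" = 4e 69 52 6a 4f 59 4b 78 67 is 9 bytes > B = 6, so hash it first: H(key) = 5d, then zero-pad to 6 bytes: K' = 5d 00 00 00 00 00.
K' ⊕ ipad = 6b 36 36 36 36 36.
Inner input = 6b 36 36 36 36 36 ∥ ab.
Inner hash: XOR 6b⊕36⊕36⊕36⊕36⊕36⊕ab = f6.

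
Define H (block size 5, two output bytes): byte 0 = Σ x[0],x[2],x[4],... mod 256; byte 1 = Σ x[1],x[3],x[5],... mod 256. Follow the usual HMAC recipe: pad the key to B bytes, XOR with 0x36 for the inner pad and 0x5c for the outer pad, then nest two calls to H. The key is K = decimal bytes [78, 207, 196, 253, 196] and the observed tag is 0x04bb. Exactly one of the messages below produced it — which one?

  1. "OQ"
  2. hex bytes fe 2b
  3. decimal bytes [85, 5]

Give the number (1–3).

2

Key decimal bytes [78, 207, 196, 253, 196] = 4e cf c4 fd c4 is exactly B = 5 bytes: K' = 4e cf c4 fd c4.
K' ⊕ ipad = 78 f9 f2 cb f2; K' ⊕ opad = 12 93 98 a1 98.
m1: inner = H(78 f9 f2 cb f2 4f 51) = ad 13; tag = H(12 93 98 a1 98 ad 13) = 55e1
m2: inner = H(78 f9 f2 cb f2 fe 2b) = 87 c2; tag = H(12 93 98 a1 98 87 c2) = 04bb ← matches
m3: inner = H(78 f9 f2 cb f2 55 05) = 61 19; tag = H(12 93 98 a1 98 61 19) = 5b95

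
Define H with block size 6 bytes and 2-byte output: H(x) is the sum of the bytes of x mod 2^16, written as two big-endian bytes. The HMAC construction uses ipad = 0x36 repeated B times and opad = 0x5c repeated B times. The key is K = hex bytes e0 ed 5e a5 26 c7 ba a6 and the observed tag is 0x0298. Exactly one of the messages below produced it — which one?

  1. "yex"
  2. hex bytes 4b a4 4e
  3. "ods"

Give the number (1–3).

Key hex bytes e0 ed 5e a5 26 c7 ba a6 is 8 bytes > B = 6, so hash it first: H(key) = 05 1d, then zero-pad to 6 bytes: K' = 05 1d 00 00 00 00.
K' ⊕ ipad = 33 2b 36 36 36 36; K' ⊕ opad = 59 41 5c 5c 5c 5c.
m1: inner = H(33 2b 36 36 36 36 79 65 78) = 02 8c; tag = H(59 41 5c 5c 5c 5c 02 8c) = 0298 ← matches
m2: inner = H(33 2b 36 36 36 36 4b a4 4e) = 02 73; tag = H(59 41 5c 5c 5c 5c 02 73) = 027f
m3: inner = H(33 2b 36 36 36 36 6f 64 73) = 02 7c; tag = H(59 41 5c 5c 5c 5c 02 7c) = 0288

1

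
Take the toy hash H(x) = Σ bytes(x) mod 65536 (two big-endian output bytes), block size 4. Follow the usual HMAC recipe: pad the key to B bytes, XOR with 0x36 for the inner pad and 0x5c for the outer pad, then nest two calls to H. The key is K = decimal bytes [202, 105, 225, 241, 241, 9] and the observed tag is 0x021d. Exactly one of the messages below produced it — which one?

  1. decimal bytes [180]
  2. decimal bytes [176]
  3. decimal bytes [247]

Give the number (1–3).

3

Key decimal bytes [202, 105, 225, 241, 241, 9] = ca 69 e1 f1 f1 09 is 6 bytes > B = 4, so hash it first: H(key) = 03 ff, then zero-pad to 4 bytes: K' = 03 ff 00 00.
K' ⊕ ipad = 35 c9 36 36; K' ⊕ opad = 5f a3 5c 5c.
m1: inner = H(35 c9 36 36 b4) = 02 1e; tag = H(5f a3 5c 5c 02 1e) = 01da
m2: inner = H(35 c9 36 36 b0) = 02 1a; tag = H(5f a3 5c 5c 02 1a) = 01d6
m3: inner = H(35 c9 36 36 f7) = 02 61; tag = H(5f a3 5c 5c 02 61) = 021d ← matches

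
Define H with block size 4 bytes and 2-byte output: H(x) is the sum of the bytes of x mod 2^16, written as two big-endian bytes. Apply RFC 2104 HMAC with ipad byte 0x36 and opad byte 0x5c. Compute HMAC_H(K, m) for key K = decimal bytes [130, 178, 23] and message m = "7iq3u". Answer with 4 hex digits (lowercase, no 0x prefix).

02be

Key decimal bytes [130, 178, 23] = 82 b2 17 is 3 bytes ≤ B = 4; zero-pad to 4 bytes: K' = 82 b2 17 00.
K' ⊕ ipad = b4 84 21 36.  K' ⊕ opad = de ee 4b 5c.
Inner input = (K'⊕ipad) ∥ m = b4 84 21 36 ∥ 37 69 71 33 75.
Inner hash: sum = 180+132+33+54+55+105+113+51+117 = 840 → 03 48.
Outer input = (K'⊕opad) ∥ inner = de ee 4b 5c ∥ 03 48.
Outer hash (tag): sum = 222+238+75+92+3+72 = 702 → 02 be.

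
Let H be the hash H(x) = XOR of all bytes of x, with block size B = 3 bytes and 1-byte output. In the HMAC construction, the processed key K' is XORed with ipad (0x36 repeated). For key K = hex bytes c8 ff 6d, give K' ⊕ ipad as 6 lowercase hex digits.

fec95b

Key hex bytes c8 ff 6d is exactly B = 3 bytes: K' = c8 ff 6d.
XOR each byte with 0x36: c8⊕36=fe, ff⊕36=c9, 6d⊕36=5b.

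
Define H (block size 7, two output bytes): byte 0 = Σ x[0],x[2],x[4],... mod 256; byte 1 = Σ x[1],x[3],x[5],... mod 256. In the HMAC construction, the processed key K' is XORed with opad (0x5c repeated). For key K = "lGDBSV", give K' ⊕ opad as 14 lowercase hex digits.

Key "lGDBSV" = 6c 47 44 42 53 56 is 6 bytes ≤ B = 7; zero-pad to 7 bytes: K' = 6c 47 44 42 53 56 00.
XOR each byte with 0x5c: 6c⊕5c=30, 47⊕5c=1b, 44⊕5c=18, 42⊕5c=1e, 53⊕5c=0f, 56⊕5c=0a, 00⊕5c=5c.

301b181e0f0a5c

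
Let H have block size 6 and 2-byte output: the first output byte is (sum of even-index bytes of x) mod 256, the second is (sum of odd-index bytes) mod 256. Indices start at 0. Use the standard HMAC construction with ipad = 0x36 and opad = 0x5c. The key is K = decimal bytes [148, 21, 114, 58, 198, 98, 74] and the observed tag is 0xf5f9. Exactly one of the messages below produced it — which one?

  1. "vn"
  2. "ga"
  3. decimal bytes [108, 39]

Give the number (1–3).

2

Key decimal bytes [148, 21, 114, 58, 198, 98, 74] = 94 15 72 3a c6 62 4a is 7 bytes > B = 6, so hash it first: H(key) = 16 b1, then zero-pad to 6 bytes: K' = 16 b1 00 00 00 00.
K' ⊕ ipad = 20 87 36 36 36 36; K' ⊕ opad = 4a ed 5c 5c 5c 5c.
m1: inner = H(20 87 36 36 36 36 76 6e) = 02 61; tag = H(4a ed 5c 5c 5c 5c 02 61) = 0406
m2: inner = H(20 87 36 36 36 36 67 61) = f3 54; tag = H(4a ed 5c 5c 5c 5c f3 54) = f5f9 ← matches
m3: inner = H(20 87 36 36 36 36 6c 27) = f8 1a; tag = H(4a ed 5c 5c 5c 5c f8 1a) = fabf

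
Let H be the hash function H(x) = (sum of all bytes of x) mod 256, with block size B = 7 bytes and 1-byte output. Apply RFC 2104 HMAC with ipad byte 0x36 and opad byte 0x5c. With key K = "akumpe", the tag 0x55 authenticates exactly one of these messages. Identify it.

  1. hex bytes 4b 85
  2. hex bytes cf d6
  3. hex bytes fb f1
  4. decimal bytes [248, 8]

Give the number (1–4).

2

Key "akumpe" = 61 6b 75 6d 70 65 is 6 bytes ≤ B = 7; zero-pad to 7 bytes: K' = 61 6b 75 6d 70 65 00.
K' ⊕ ipad = 57 5d 43 5b 46 53 36; K' ⊕ opad = 3d 37 29 31 2c 39 5c.
m1: inner = H(57 5d 43 5b 46 53 36 4b 85) = f1; tag = H(3d 37 29 31 2c 39 5c f1) = 80
m2: inner = H(57 5d 43 5b 46 53 36 cf d6) = c6; tag = H(3d 37 29 31 2c 39 5c c6) = 55 ← matches
m3: inner = H(57 5d 43 5b 46 53 36 fb f1) = 0d; tag = H(3d 37 29 31 2c 39 5c 0d) = 9c
m4: inner = H(57 5d 43 5b 46 53 36 f8 08) = 21; tag = H(3d 37 29 31 2c 39 5c 21) = b0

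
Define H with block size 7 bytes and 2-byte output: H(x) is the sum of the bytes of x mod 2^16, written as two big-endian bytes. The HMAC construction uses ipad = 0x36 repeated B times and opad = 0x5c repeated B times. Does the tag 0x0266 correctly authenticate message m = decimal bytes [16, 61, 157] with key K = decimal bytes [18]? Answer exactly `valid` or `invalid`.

invalid

Key decimal bytes [18] = 12 is 1 byte ≤ B = 7; zero-pad to 7 bytes: K' = 12 00 00 00 00 00 00.
K' ⊕ ipad = 24 36 36 36 36 36 36; K' ⊕ opad = 4e 5c 5c 5c 5c 5c 5c.
Inner hash: sum = 36+54+54+54+54+54+54+16+61+157 = 594 → 02 52.
Outer hash (recomputed tag): sum = 78+92+92+92+92+92+92+2+82 = 714 → 02 ca.
Recomputed tag = 02ca; claimed = 0266 → mismatch.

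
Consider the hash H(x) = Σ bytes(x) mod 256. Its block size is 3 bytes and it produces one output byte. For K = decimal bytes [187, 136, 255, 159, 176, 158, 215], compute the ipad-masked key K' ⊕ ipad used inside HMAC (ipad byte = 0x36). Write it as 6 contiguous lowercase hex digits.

Key decimal bytes [187, 136, 255, 159, 176, 158, 215] = bb 88 ff 9f b0 9e d7 is 7 bytes > B = 3, so hash it first: H(key) = 06, then zero-pad to 3 bytes: K' = 06 00 00.
XOR each byte with 0x36: 06⊕36=30, 00⊕36=36, 00⊕36=36.

303636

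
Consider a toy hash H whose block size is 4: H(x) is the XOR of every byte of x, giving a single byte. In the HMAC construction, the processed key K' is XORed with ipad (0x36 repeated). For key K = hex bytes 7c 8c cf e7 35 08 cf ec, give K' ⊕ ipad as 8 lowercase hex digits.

Key hex bytes 7c 8c cf e7 35 08 cf ec is 8 bytes > B = 4, so hash it first: H(key) = c6, then zero-pad to 4 bytes: K' = c6 00 00 00.
XOR each byte with 0x36: c6⊕36=f0, 00⊕36=36, 00⊕36=36, 00⊕36=36.

f0363636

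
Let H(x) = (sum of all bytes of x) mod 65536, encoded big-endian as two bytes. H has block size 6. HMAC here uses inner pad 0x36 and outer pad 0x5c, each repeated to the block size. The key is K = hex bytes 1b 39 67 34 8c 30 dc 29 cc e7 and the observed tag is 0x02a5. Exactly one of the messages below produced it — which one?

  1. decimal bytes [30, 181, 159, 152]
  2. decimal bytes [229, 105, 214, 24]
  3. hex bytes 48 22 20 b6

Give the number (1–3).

Key hex bytes 1b 39 67 34 8c 30 dc 29 cc e7 is 10 bytes > B = 6, so hash it first: H(key) = 04 63, then zero-pad to 6 bytes: K' = 04 63 00 00 00 00.
K' ⊕ ipad = 32 55 36 36 36 36; K' ⊕ opad = 58 3f 5c 5c 5c 5c.
m1: inner = H(32 55 36 36 36 36 1e b5 9f 98) = 03 69; tag = H(58 3f 5c 5c 5c 5c 03 69) = 0273
m2: inner = H(32 55 36 36 36 36 e5 69 d6 18) = 03 9b; tag = H(58 3f 5c 5c 5c 5c 03 9b) = 02a5 ← matches
m3: inner = H(32 55 36 36 36 36 48 22 20 b6) = 02 9f; tag = H(58 3f 5c 5c 5c 5c 02 9f) = 02a8

2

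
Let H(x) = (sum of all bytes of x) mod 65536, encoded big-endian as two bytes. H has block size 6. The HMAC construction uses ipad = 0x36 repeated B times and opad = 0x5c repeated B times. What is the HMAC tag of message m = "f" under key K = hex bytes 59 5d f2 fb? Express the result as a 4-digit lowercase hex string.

Key hex bytes 59 5d f2 fb is 4 bytes ≤ B = 6; zero-pad to 6 bytes: K' = 59 5d f2 fb 00 00.
K' ⊕ ipad = 6f 6b c4 cd 36 36.  K' ⊕ opad = 05 01 ae a7 5c 5c.
Inner input = (K'⊕ipad) ∥ m = 6f 6b c4 cd 36 36 ∥ 66.
Inner hash: sum = 111+107+196+205+54+54+102 = 829 → 03 3d.
Outer input = (K'⊕opad) ∥ inner = 05 01 ae a7 5c 5c ∥ 03 3d.
Outer hash (tag): sum = 5+1+174+167+92+92+3+61 = 595 → 02 53.

0253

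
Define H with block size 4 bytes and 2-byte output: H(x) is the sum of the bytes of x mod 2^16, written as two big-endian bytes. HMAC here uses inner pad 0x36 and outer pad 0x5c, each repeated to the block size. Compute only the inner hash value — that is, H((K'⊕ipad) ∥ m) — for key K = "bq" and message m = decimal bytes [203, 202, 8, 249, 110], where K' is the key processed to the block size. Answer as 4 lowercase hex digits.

Key "bq" = 62 71 is 2 bytes ≤ B = 4; zero-pad to 4 bytes: K' = 62 71 00 00.
K' ⊕ ipad = 54 47 36 36.
Inner input = 54 47 36 36 ∥ cb ca 08 f9 6e.
Inner hash: sum = 84+71+54+54+203+202+8+249+110 = 1035 → 04 0b.

040b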